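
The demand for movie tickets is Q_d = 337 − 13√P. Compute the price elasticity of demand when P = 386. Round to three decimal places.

-1.565

At P = 386, Q_d = 81.5905.
dQ_d/dP = −13/(2√P) = −13/(2·19.6469).
Point elasticity E = (dQ_d/dP)·(P/Q_d) = -0.3308 × 386/81.5905 ≈ -1.565.
|E| > 1, so demand is elastic at this price.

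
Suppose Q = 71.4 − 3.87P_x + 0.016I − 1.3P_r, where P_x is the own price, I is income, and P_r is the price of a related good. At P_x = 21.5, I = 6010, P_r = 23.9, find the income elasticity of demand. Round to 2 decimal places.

1.80

Substituting, Q = 71.4 − 3.87(21.5) + 0.016(6010) − 1.3(23.9) = 71.4 − 83.205 + 96.16 − 31.07 = 53.285.
∂Q/∂I = +0.016, so E_I = 0.016·(6010/53.285) ≈ 1.80.
E_I > 1: normal good (luxury).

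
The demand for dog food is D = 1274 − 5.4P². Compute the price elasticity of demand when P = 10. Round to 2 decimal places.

At P = 10, D = 734.
dD/dP = −2·5.4·P = −108.
Point elasticity E = (dD/dP)·(P/D) = -108 × 10/734 ≈ -1.47.
|E| > 1, so demand is elastic at this price.

-1.47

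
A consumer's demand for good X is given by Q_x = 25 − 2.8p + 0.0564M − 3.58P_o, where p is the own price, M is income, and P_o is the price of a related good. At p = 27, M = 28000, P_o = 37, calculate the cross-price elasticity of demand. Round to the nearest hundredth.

-0.09

First evaluate Q_x: 25 − 2.8(27) + 0.0564(28000) − 3.58(37) = 25 − 75.6 + 1579.2 − 132.46 = 1396.14.
∂Q_x/∂P_o = −3.58, so E_xy = -3.58·(37/1396.14) ≈ -0.09.
E_xy < 0: the goods are complements.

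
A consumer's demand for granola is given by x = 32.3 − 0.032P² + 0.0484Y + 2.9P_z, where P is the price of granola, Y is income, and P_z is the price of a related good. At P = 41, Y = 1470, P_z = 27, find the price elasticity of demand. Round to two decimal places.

-0.84

At the given point, x = 32.3 − 0.032(41)² + 0.0484(1470) + 2.9(27) = 32.3 − 53.792 + 71.148 + 78.3 = 127.956.
∂x/∂P = −2·0.032·P = -2.624, so E_p = -2.624·(41/127.956) ≈ -0.84.
|E_p| < 1: demand is inelastic.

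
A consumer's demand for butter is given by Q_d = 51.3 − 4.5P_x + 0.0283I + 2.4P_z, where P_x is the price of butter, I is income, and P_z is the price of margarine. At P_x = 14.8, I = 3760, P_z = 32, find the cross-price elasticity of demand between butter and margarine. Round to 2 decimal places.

0.46

At the given point, Q_d = 51.3 − 4.5(14.8) + 0.0283(3760) + 2.4(32) = 51.3 − 66.6 + 106.408 + 76.8 = 167.908.
∂Q_d/∂P_z = +2.4, so E_xy = 2.4·(32/167.908) ≈ 0.46.
E_xy > 0: the goods are substitutes.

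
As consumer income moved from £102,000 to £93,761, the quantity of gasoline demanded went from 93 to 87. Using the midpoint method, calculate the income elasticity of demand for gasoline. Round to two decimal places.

%ΔQ = (87 − 93)/[(93+87)/2] = -6/90 ≈ -0.0667.
%ΔI = (93,761 − 102,000)/[(102,000+93,761)/2] = -8239/97880.5 ≈ -0.0842.
E_I = %ΔQ/%ΔI ≈ 0.79.
E_I ∈ (0,1): normal good (necessity).

0.79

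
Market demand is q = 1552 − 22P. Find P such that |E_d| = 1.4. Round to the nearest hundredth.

Set −bP/(a − bP) = −1.4 ⇒ bP = 1.4(a − bP) ⇒ bP(1+1.4) = 1.4·a.
P = 1.4·1552/(22·2.4) ≈ 41.15.

41.15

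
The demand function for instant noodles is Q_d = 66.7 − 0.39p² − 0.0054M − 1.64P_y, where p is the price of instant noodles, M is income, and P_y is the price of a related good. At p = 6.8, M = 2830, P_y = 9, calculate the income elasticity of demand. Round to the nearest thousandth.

At the given point, Q_d = 66.7 − 0.39(6.8)² − 0.0054(2830) − 1.64(9) = 66.7 − 18.0336 − 15.282 − 14.76 = 18.6244.
∂Q_d/∂M = −0.0054, so E_I = -0.0054·(2830/18.6244) ≈ -0.821.
E_I < 0: inferior good.

-0.821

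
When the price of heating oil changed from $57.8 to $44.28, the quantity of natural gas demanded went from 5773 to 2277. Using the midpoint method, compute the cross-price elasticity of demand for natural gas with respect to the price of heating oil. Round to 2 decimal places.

%ΔQ_x = (2277 − 5773)/[(5773+2277)/2] = -3496/4025 ≈ -0.8686.
%ΔP_y = (44.28 − 57.8)/[(57.8+44.28)/2] ≈ -0.2649.
E_xy = -0.8686/-0.2649 ≈ 3.28.
E_xy > 0, so natural gas and heating oil are substitutes.

3.28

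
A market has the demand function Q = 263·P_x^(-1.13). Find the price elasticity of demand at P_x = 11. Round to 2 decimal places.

-1.13

For a Cobb–Douglas (constant-elasticity) form Q = A·P_x^α·…, the elasticity with respect to P_x equals the exponent α at every point.
Here the exponent on P_x is -1.13, so the price elasticity of demand is -1.13.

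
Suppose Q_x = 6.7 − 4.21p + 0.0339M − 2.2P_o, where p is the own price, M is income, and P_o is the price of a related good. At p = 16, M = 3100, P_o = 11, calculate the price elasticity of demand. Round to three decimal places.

-3.330

Substituting, Q_x = 6.7 − 4.21(16) + 0.0339(3100) − 2.2(11) = 6.7 − 67.36 + 105.09 − 24.2 = 20.23.
∂Q_x/∂p = −4.21, so E_p = (−4.21)·(16/20.23) ≈ -3.330.
|E_p| > 1: demand is elastic.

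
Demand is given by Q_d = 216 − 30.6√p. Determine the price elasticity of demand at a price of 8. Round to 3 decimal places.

At p = 8, Q_d = 129.4501.
dQ_d/dp = −30.6/(2√p) = −30.6/(2·2.8284).
Point elasticity E = (dQ_d/dp)·(p/Q_d) = -5.4094 × 8/129.4501 ≈ -0.334.
|E| < 1, so demand is inelastic at this price.

-0.334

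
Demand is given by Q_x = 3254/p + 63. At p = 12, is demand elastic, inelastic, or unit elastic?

inelastic

At p = 12, Q_x = 334.1667.
dQ_x/dp = −3254/p² = −22.5972.
Point elasticity E = (dQ_x/dp)·(p/Q_x) = -22.5972 × 12/334.1667 ≈ -0.811.
|E| ≈ 0.811 < 1, so demand is inelastic.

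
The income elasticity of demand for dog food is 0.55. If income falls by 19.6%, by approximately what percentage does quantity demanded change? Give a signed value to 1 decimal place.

%ΔQ ≈ E × %ΔI = (0.55) × (-19.6%) ≈ -10.8%.

-10.8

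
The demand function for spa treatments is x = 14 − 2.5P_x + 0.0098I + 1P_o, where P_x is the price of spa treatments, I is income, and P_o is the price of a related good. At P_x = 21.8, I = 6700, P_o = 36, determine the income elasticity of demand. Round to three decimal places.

1.074

First evaluate x: 14 − 2.5(21.8) + 0.0098(6700) + 1(36) = 14 − 54.5 + 65.66 + 36 = 61.16.
∂x/∂I = +0.0098, so E_I = 0.0098·(6700/61.16) ≈ 1.074.
E_I > 1: normal good (luxury).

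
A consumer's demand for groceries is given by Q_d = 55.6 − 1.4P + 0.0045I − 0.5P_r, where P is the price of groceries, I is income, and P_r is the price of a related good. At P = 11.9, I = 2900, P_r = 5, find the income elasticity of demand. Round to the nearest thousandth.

0.264

At the given point, Q_d = 55.6 − 1.4(11.9) + 0.0045(2900) − 0.5(5) = 55.6 − 16.66 + 13.05 − 2.5 = 49.49.
∂Q_d/∂I = +0.0045, so E_I = 0.0045·(2900/49.49) ≈ 0.264.
E_I ∈ (0,1): normal good (necessity).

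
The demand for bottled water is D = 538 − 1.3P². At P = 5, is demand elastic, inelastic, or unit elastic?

inelastic

At P = 5, D = 505.5.
dD/dP = −2·1.3·P = −13.
Point elasticity E = (dD/dP)·(P/D) = -13 × 5/505.5 ≈ -0.129.
|E| ≈ 0.129 < 1, so demand is inelastic.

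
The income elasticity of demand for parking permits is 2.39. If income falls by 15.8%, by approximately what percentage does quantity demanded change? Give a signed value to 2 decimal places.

%ΔQ ≈ E × %ΔI = (2.39) × (-15.8%) ≈ -37.76%.

-37.76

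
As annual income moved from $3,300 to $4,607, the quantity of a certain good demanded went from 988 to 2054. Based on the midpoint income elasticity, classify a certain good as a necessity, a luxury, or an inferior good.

%ΔQ = (2054 − 988)/[(988+2054)/2] = 1066/1521 ≈ 0.7009.
%ΔY = (4,607 − 3,300)/[(3,300+4,607)/2] = 1307/3953.5 ≈ 0.3306.
E_I = %ΔQ/%ΔY ≈ 2.120.
E_I > 1: normal good (luxury).

luxury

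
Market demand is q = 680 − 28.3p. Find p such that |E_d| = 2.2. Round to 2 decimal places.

16.52

Set −bp/(a − bp) = −2.2 ⇒ bp = 2.2(a − bp) ⇒ bp(1+2.2) = 2.2·a.
p = 2.2·680/(28.3·3.2) ≈ 16.52.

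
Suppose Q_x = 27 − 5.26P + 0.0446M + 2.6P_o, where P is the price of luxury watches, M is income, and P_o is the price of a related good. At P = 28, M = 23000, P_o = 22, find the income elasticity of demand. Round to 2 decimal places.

Q_x = 27 − 5.26(28) + 0.0446(23000) + 2.6(22) = 27 − 147.28 + 1025.8 + 57.2 = 962.72.
∂Q_x/∂M = +0.0446, so E_I = 0.0446·(23000/962.72) ≈ 1.07.
E_I > 1: normal good (luxury).

1.07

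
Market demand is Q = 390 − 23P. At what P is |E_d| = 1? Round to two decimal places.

8.48

For linear demand Q = a − bP, E = −bP/(a − bP). |E| = 1 ⇒ bP = a − bP ⇒ P = a/(2b).
P = 390/(2·23) ≈ 8.48.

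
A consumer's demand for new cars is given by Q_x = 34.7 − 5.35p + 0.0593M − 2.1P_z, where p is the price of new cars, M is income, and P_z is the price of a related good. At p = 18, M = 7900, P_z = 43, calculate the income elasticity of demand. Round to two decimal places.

1.48

Substituting, Q_x = 34.7 − 5.35(18) + 0.0593(7900) − 2.1(43) = 34.7 − 96.3 + 468.47 − 90.3 = 316.57.
∂Q_x/∂M = +0.0593, so E_I = 0.0593·(7900/316.57) ≈ 1.48.
E_I > 1: normal good (luxury).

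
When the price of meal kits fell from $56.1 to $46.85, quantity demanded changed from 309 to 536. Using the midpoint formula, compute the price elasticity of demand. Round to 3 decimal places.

-2.990

%ΔQ = (536 − 309)/[(309 + 536)/2] = 227/422.5 ≈ 0.5373.
%ΔP = (46.85 − 56.1)/[(56.1 + 46.85)/2] = -9.25/51.475 ≈ -0.1797.
Arc elasticity E = %ΔQ/%ΔP ≈ 0.5373/-0.1797 ≈ -2.990.
|E| > 1: demand is elastic over this range.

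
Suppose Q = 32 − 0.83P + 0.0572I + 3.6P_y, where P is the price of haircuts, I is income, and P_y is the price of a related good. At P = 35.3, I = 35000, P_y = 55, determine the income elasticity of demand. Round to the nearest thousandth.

Q = 32 − 0.83(35.3) + 0.0572(35000) + 3.6(55) = 32 − 29.299 + 2002 + 198 = 2202.701.
∂Q/∂I = +0.0572, so E_I = 0.0572·(35000/2202.701) ≈ 0.909.
E_I ∈ (0,1): normal good (necessity).

0.909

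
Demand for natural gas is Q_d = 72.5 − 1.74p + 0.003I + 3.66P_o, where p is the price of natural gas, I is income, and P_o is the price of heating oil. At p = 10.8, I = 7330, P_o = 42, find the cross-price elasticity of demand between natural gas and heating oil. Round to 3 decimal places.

0.670

First evaluate Q_d: 72.5 − 1.74(10.8) + 0.003(7330) + 3.66(42) = 72.5 − 18.792 + 21.99 + 153.72 = 229.418.
∂Q_d/∂P_o = +3.66, so E_xy = 3.66·(42/229.418) ≈ 0.670.
E_xy > 0: the goods are substitutes.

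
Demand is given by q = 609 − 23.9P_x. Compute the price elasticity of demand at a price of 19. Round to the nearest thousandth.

-2.932

At P_x = 19, q = 154.9.
dq/dP_x = −23.9.
Point elasticity E = (dq/dP_x)·(P_x/q) = -23.9 × 19/154.9 ≈ -2.932.
|E| > 1, so demand is elastic at this price.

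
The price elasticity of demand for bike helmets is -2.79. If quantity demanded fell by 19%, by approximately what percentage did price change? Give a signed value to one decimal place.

%ΔQ ≈ E × %ΔP ⇒ %ΔP = %ΔQ / E = (-19%)/(-2.79) ≈ 6.8%.

6.8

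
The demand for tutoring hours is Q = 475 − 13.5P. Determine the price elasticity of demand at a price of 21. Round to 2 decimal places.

At P = 21, Q = 191.5.
dQ/dP = −13.5.
Point elasticity E = (dQ/dP)·(P/Q) = -13.5 × 21/191.5 ≈ -1.48.
|E| > 1, so demand is elastic at this price.

-1.48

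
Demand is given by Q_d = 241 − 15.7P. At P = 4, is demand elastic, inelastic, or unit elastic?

inelastic

At P = 4, Q_d = 178.2.
dQ_d/dP = −15.7.
Point elasticity E = (dQ_d/dP)·(P/Q_d) = -15.7 × 4/178.2 ≈ -0.352.
|E| ≈ 0.352 < 1, so demand is inelastic.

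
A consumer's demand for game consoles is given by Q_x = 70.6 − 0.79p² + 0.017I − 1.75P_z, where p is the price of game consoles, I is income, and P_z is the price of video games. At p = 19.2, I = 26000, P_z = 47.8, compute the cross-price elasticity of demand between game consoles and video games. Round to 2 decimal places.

-0.61

First evaluate Q_x: 70.6 − 0.79(19.2)² + 0.017(26000) − 1.75(47.8) = 70.6 − 291.2256 + 442 − 83.65 = 137.7244.
∂Q_x/∂P_z = −1.75, so E_xy = -1.75·(47.8/137.7244) ≈ -0.61.
E_xy < 0: the goods are complements.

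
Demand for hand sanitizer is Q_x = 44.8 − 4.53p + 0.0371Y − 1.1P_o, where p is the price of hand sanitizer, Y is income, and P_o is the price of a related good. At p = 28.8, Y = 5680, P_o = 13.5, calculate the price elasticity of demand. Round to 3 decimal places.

-1.184

Evaluating quantity at (p, Y, P_o) gives Q_x = 44.8 − 4.53(28.8) + 0.0371(5680) − 1.1(13.5) = 44.8 − 130.464 + 210.728 − 14.85 = 110.214.
∂Q_x/∂p = −4.53, so E_p = (−4.53)·(28.8/110.214) ≈ -1.184.
|E_p| > 1: demand is elastic.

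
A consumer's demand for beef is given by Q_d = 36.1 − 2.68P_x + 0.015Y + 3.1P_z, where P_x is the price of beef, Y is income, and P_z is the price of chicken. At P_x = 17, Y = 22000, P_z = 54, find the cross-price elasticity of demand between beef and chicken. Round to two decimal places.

Q_d = 36.1 − 2.68(17) + 0.015(22000) + 3.1(54) = 36.1 − 45.56 + 330 + 167.4 = 487.94.
∂Q_d/∂P_z = +3.1, so E_xy = 3.1·(54/487.94) ≈ 0.34.
E_xy > 0: the goods are substitutes.

0.34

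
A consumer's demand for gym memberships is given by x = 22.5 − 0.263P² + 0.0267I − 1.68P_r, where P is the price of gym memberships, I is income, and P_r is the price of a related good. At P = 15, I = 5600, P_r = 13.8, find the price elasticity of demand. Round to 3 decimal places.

-1.320

Evaluating quantity at (P, I, P_r) gives x = 22.5 − 0.263(15)² + 0.0267(5600) − 1.68(13.8) = 22.5 − 59.175 + 149.52 − 23.184 = 89.661.
∂x/∂P = −2·0.263·P = -7.89, so E_p = -7.89·(15/89.661) ≈ -1.320.
|E_p| > 1: demand is elastic.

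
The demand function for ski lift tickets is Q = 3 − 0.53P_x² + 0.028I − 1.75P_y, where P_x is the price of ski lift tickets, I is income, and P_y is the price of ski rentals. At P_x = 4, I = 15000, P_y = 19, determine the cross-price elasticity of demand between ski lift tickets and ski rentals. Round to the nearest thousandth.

Q = 3 − 0.53(4)² + 0.028(15000) − 1.75(19) = 3 − 8.48 + 420 − 33.25 = 381.27.
∂Q/∂P_y = −1.75, so E_xy = -1.75·(19/381.27) ≈ -0.087.
E_xy < 0: the goods are complements.

-0.087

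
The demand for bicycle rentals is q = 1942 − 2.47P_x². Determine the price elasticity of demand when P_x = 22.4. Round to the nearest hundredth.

-3.53

At P_x = 22.4, q = 702.6528.
dq/dP_x = −2·2.47·P_x = −110.656.
Point elasticity E = (dq/dP_x)·(P_x/q) = -110.656 × 22.4/702.6528 ≈ -3.53.
|E| > 1, so demand is elastic at this price.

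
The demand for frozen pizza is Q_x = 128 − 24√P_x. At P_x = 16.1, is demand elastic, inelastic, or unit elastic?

elastic

At P_x = 16.1, Q_x = 31.7005.
dQ_x/dP_x = −24/(2√P_x) = −24/(2·4.0125).
Point elasticity E = (dQ_x/dP_x)·(P_x/Q_x) = -2.9907 × 16.1/31.7005 ≈ -1.519.
|E| ≈ 1.519 > 1, so demand is elastic.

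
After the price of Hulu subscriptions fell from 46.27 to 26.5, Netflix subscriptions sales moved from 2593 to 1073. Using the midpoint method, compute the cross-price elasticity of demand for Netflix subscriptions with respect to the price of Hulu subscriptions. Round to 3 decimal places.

1.526

%ΔQ_x = (1073 − 2593)/[(2593+1073)/2] = -1520/1833 ≈ -0.8292.
%ΔP_y = (26.5 − 46.27)/[(46.27+26.5)/2] ≈ -0.5434.
E_xy = -0.8292/-0.5434 ≈ 1.526.
E_xy > 0, so Netflix subscriptions and Hulu subscriptions are substitutes.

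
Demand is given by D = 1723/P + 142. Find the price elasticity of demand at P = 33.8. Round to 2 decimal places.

At P = 33.8, D = 192.9763.
dD/dP = −1723/P² = −1.5082.
Point elasticity E = (dD/dP)·(P/D) = -1.5082 × 33.8/192.9763 ≈ -0.26.
|E| < 1, so demand is inelastic at this price.

-0.26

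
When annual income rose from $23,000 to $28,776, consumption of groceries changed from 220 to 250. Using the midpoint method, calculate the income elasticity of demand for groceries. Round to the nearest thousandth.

%ΔQ = (250 − 220)/[(220+250)/2] = 30/235 ≈ 0.1277.
%ΔM = (28,776 − 23,000)/[(23,000+28,776)/2] = 5776/25888 ≈ 0.2231.
E_I = %ΔQ/%ΔM ≈ 0.572.
E_I ∈ (0,1): normal good (necessity).

0.572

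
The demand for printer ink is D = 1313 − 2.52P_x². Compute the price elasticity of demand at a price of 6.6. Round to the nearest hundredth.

-0.18

At P_x = 6.6, D = 1203.2288.
dD/dP_x = −2·2.52·P_x = −33.264.
Point elasticity E = (dD/dP_x)·(P_x/D) = -33.264 × 6.6/1203.2288 ≈ -0.18.
|E| < 1, so demand is inelastic at this price.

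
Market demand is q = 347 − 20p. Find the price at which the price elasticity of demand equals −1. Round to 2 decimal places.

For linear demand q = a − bp, E = −bp/(a − bp). |E| = 1 ⇒ bp = a − bp ⇒ p = a/(2b).
p = 347/(2·20) ≈ 8.68.

8.68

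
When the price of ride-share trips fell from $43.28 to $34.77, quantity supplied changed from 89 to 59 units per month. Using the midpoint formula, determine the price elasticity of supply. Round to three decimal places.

1.859

%Δq = (59 − 89)/[(89 + 59)/2] = -30/74 ≈ -0.4054.
%Δp = (34.77 − 43.28)/[(43.28 + 34.77)/2] = -8.51/39.025 ≈ -0.2181.
Arc elasticity E = %Δq/%Δp ≈ -0.4054/-0.2181 ≈ 1.859.
|E| > 1: supply is elastic over this range.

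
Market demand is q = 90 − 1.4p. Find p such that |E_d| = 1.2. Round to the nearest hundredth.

35.06

Set −bp/(a − bp) = −1.2 ⇒ bp = 1.2(a − bp) ⇒ bp(1+1.2) = 1.2·a.
p = 1.2·90/(1.4·2.2) ≈ 35.06.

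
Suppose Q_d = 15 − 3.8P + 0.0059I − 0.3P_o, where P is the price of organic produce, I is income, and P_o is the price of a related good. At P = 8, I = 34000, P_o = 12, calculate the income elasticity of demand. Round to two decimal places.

First evaluate Q_d: 15 − 3.8(8) + 0.0059(34000) − 0.3(12) = 15 − 30.4 + 200.6 − 3.6 = 181.6.
∂Q_d/∂I = +0.0059, so E_I = 0.0059·(34000/181.6) ≈ 1.10.
E_I > 1: normal good (luxury).

1.10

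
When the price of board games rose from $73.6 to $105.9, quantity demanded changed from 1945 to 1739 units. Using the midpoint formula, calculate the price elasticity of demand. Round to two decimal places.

-0.31

%ΔQ = (1739 − 1945)/[(1945 + 1739)/2] = -206/1842 ≈ -0.1118.
%Δp = (105.9 − 73.6)/[(73.6 + 105.9)/2] = 32.3/89.75 ≈ 0.3599.
Arc elasticity E = %ΔQ/%Δp ≈ -0.1118/0.3599 ≈ -0.31.
|E| < 1: demand is inelastic over this range.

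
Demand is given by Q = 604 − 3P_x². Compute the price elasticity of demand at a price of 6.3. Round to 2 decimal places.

-0.49

At P_x = 6.3, Q = 484.93.
dQ/dP_x = −2·3·P_x = −37.8.
Point elasticity E = (dQ/dP_x)·(P_x/Q) = -37.8 × 6.3/484.93 ≈ -0.49.
|E| < 1, so demand is inelastic at this price.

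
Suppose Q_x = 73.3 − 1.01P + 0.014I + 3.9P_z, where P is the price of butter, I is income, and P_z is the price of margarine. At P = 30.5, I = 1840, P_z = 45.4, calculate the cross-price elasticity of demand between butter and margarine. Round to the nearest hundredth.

Substituting, Q_x = 73.3 − 1.01(30.5) + 0.014(1840) + 3.9(45.4) = 73.3 − 30.805 + 25.76 + 177.06 = 245.315.
∂Q_x/∂P_z = +3.9, so E_xy = 3.9·(45.4/245.315) ≈ 0.72.
E_xy > 0: the goods are substitutes.

0.72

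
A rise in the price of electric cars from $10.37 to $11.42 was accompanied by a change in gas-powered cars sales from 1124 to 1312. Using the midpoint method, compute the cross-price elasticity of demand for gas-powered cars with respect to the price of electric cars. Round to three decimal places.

%ΔQ_x = (1312 − 1124)/[(1124+1312)/2] = 188/1218 ≈ 0.1544.
%ΔP_y = (11.42 − 10.37)/[(10.37+11.42)/2] ≈ 0.0964.
E_xy = 0.1544/0.0964 ≈ 1.602.
E_xy > 0, so gas-powered cars and electric cars are substitutes.

1.602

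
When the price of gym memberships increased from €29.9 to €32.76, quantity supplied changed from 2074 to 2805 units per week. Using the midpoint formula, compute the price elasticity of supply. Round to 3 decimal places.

%Δq = (2805 − 2074)/[(2074 + 2805)/2] = 731/2439.5 ≈ 0.2997.
%ΔP = (32.76 − 29.9)/[(29.9 + 32.76)/2] = 2.86/31.33 ≈ 0.0913.
Arc elasticity E = %Δq/%ΔP ≈ 0.2997/0.0913 ≈ 3.283.
|E| > 1: supply is elastic over this range.

3.283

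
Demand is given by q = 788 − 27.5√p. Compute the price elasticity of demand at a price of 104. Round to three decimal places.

-0.276

At p = 104, q = 507.5539.
dq/dp = −27.5/(2√p) = −27.5/(2·10.198).
Point elasticity E = (dq/dp)·(p/q) = -1.3483 × 104/507.5539 ≈ -0.276.
|E| < 1, so demand is inelastic at this price.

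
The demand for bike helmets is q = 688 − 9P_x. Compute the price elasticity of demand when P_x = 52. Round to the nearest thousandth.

At P_x = 52, q = 220.
dq/dP_x = −9.
Point elasticity E = (dq/dP_x)·(P_x/q) = -9 × 52/220 ≈ -2.127.
|E| > 1, so demand is elastic at this price.

-2.127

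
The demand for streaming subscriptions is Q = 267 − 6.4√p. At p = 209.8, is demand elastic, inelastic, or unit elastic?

inelastic

At p = 209.8, Q = 174.2994.
dQ/dp = −6.4/(2√p) = −6.4/(2·14.4845).
Point elasticity E = (dQ/dp)·(p/Q) = -0.2209 × 209.8/174.2994 ≈ -0.266.
|E| ≈ 0.266 < 1, so demand is inelastic.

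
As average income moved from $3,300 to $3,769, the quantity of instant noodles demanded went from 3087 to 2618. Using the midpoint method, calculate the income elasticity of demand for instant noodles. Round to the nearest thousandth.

-1.239

%ΔQ = (2618 − 3087)/[(3087+2618)/2] = -469/2852.5 ≈ -0.1644.
%ΔI = (3,769 − 3,300)/[(3,300+3,769)/2] = 469/3534.5 ≈ 0.1327.
E_I = %ΔQ/%ΔI ≈ -1.239.
E_I < 0: inferior good.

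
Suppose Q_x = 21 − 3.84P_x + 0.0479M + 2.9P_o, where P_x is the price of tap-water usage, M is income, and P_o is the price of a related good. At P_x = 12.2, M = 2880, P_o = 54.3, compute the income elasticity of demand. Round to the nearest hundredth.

Substituting, Q_x = 21 − 3.84(12.2) + 0.0479(2880) + 2.9(54.3) = 21 − 46.848 + 137.952 + 157.47 = 269.574.
∂Q_x/∂M = +0.0479, so E_I = 0.0479·(2880/269.574) ≈ 0.51.
E_I ∈ (0,1): normal good (necessity).

0.51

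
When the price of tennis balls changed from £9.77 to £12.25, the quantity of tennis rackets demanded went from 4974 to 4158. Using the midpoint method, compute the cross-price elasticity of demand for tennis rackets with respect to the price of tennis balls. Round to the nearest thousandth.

%ΔQ_x = (4158 − 4974)/[(4974+4158)/2] = -816/4566 ≈ -0.1787.
%ΔP_y = (12.25 − 9.77)/[(9.77+12.25)/2] ≈ 0.2252.
E_xy = -0.1787/0.2252 ≈ -0.793.
E_xy < 0, so tennis rackets and tennis balls are complements.

-0.793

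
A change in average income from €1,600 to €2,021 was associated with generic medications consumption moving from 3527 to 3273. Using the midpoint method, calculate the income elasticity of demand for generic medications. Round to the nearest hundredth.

-0.32

%ΔQ = (3273 − 3527)/[(3527+3273)/2] = -254/3400 ≈ -0.0747.
%ΔM = (2,021 − 1,600)/[(1,600+2,021)/2] = 421/1810.5 ≈ 0.2325.
E_I = %ΔQ/%ΔM ≈ -0.32.
E_I < 0: inferior good.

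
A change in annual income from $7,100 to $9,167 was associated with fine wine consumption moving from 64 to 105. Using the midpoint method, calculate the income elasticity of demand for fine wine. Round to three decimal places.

%ΔQ = (105 − 64)/[(64+105)/2] = 41/84.5 ≈ 0.4852.
%ΔI = (9,167 − 7,100)/[(7,100+9,167)/2] = 2067/8133.5 ≈ 0.2541.
E_I = %ΔQ/%ΔI ≈ 1.909.
E_I > 1: normal good (luxury).

1.909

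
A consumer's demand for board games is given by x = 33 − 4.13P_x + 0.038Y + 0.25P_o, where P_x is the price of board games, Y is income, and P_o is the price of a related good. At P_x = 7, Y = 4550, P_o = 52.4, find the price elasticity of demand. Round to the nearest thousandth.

x = 33 − 4.13(7) + 0.038(4550) + 0.25(52.4) = 33 − 28.91 + 172.9 + 13.1 = 190.09.
∂x/∂P_x = −4.13, so E_p = (−4.13)·(7/190.09) ≈ -0.152.
|E_p| < 1: demand is inelastic.

-0.152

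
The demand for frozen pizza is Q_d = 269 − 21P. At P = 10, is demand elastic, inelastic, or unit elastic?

At P = 10, Q_d = 59.
dQ_d/dP = −21.
Point elasticity E = (dQ_d/dP)·(P/Q_d) = -21 × 10/59 ≈ -3.559.
|E| ≈ 3.559 > 1, so demand is elastic.

elastic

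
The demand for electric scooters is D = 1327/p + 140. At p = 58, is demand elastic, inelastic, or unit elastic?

At p = 58, D = 162.8793.
dD/dp = −1327/p² = −0.3945.
Point elasticity E = (dD/dp)·(p/D) = -0.3945 × 58/162.8793 ≈ -0.140.
|E| ≈ 0.140 < 1, so demand is inelastic.

inelastic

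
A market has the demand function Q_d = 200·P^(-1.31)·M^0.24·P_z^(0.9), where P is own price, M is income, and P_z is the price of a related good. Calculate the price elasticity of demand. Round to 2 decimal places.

-1.31

For a Cobb–Douglas (constant-elasticity) form Q_d = A·P^α·…, the elasticity with respect to P equals the exponent α at every point.
Here the exponent on P is -1.31, so the price elasticity of demand is -1.31.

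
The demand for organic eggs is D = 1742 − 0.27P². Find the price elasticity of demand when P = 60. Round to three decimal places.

-2.525

At P = 60, D = 770.
dD/dP = −2·0.27·P = −32.4.
Point elasticity E = (dD/dP)·(P/D) = -32.4 × 60/770 ≈ -2.525.
|E| > 1, so demand is elastic at this price.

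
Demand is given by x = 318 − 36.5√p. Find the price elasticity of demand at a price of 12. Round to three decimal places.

-0.330

At p = 12, x = 191.5603.
dx/dp = −36.5/(2√p) = −36.5/(2·3.4641).
Point elasticity E = (dx/dp)·(p/x) = -5.2683 × 12/191.5603 ≈ -0.330.
|E| < 1, so demand is inelastic at this price.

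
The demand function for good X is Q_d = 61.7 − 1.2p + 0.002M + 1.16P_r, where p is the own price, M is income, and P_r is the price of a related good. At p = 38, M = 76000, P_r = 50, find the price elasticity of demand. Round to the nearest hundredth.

-0.20

Q_d = 61.7 − 1.2(38) + 0.002(76000) + 1.16(50) = 61.7 − 45.6 + 152 + 58 = 226.1.
∂Q_d/∂p = −1.2, so E_p = (−1.2)·(38/226.1) ≈ -0.20.
|E_p| < 1: demand is inelastic.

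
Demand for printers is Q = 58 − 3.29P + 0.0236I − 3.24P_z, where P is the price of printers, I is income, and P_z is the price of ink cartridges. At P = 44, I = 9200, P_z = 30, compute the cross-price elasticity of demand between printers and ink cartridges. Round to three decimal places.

First evaluate Q: 58 − 3.29(44) + 0.0236(9200) − 3.24(30) = 58 − 144.76 + 217.12 − 97.2 = 33.16.
∂Q/∂P_z = −3.24, so E_xy = -3.24·(30/33.16) ≈ -2.931.
E_xy < 0: the goods are complements.

-2.931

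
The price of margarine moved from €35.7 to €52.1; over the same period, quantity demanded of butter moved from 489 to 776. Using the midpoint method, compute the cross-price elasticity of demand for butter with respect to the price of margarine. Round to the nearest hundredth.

1.21

%ΔQ_x = (776 − 489)/[(489+776)/2] = 287/632.5 ≈ 0.4538.
%ΔP_y = (52.1 − 35.7)/[(35.7+52.1)/2] ≈ 0.3736.
E_xy = 0.4538/0.3736 ≈ 1.21.
E_xy > 0, so butter and margarine are substitutes.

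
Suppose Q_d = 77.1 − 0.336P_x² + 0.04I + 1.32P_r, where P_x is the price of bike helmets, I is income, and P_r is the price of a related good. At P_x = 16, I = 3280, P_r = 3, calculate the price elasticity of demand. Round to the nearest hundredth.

-1.36

Evaluating quantity at (P_x, I, P_r) gives Q_d = 77.1 − 0.336(16)² + 0.04(3280) + 1.32(3) = 77.1 − 86.016 + 131.2 + 3.96 = 126.244.
∂Q_d/∂P_x = −2·0.336·P_x = -10.752, so E_p = -10.752·(16/126.244) ≈ -1.36.
|E_p| > 1: demand is elastic.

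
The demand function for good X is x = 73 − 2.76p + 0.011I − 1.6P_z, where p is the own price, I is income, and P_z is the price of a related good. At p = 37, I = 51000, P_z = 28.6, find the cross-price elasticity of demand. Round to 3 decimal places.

First evaluate x: 73 − 2.76(37) + 0.011(51000) − 1.6(28.6) = 73 − 102.12 + 561 − 45.76 = 486.12.
∂x/∂P_z = −1.6, so E_xy = -1.6·(28.6/486.12) ≈ -0.094.
E_xy < 0: the goods are complements.

-0.094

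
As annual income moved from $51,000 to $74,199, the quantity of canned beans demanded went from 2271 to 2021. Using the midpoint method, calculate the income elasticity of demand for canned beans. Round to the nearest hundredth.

-0.31

%ΔQ = (2021 − 2271)/[(2271+2021)/2] = -250/2146 ≈ -0.1165.
%ΔY = (74,199 − 51,000)/[(51,000+74,199)/2] = 23199/62599.5 ≈ 0.3706.
E_I = %ΔQ/%ΔY ≈ -0.31.
E_I < 0: inferior good.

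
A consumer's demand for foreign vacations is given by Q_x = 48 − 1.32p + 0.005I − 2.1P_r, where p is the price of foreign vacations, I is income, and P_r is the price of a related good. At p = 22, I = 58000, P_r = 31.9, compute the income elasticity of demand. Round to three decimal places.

1.198

Evaluating quantity at (p, I, P_r) gives Q_x = 48 − 1.32(22) + 0.005(58000) − 2.1(31.9) = 48 − 29.04 + 290 − 66.99 = 241.97.
∂Q_x/∂I = +0.005, so E_I = 0.005·(58000/241.97) ≈ 1.198.
E_I > 1: normal good (luxury).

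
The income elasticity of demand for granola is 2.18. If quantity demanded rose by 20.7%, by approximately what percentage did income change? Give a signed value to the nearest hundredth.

9.50

%ΔQ ≈ E × %ΔI ⇒ %ΔI = %ΔQ / E = (20.7%)/(2.18) ≈ 9.50%.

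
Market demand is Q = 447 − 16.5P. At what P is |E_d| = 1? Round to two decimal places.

13.55

For linear demand Q = a − bP, E = −bP/(a − bP). |E| = 1 ⇒ bP = a − bP ⇒ P = a/(2b).
P = 447/(2·16.5) ≈ 13.55.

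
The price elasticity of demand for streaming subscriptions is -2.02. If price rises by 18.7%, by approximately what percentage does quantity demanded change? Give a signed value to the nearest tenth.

%ΔQ ≈ E × %ΔP = (-2.02) × (18.7%) ≈ -37.8%.

-37.8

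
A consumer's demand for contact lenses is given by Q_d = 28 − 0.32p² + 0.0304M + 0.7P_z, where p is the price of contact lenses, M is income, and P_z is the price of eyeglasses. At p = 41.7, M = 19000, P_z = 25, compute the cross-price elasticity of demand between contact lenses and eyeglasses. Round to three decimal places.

First evaluate Q_d: 28 − 0.32(41.7)² + 0.0304(19000) + 0.7(25) = 28 − 556.4448 + 577.6 + 17.5 = 66.6552.
∂Q_d/∂P_z = +0.7, so E_xy = 0.7·(25/66.6552) ≈ 0.263.
E_xy > 0: the goods are substitutes.

0.263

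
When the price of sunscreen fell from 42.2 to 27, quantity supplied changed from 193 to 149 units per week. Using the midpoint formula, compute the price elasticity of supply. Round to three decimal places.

0.586

%ΔQ = (149 − 193)/[(193 + 149)/2] = -44/171 ≈ -0.2573.
%Δp = (27 − 42.2)/[(42.2 + 27)/2] = -15.2/34.6 ≈ -0.4393.
Arc elasticity E = %ΔQ/%Δp ≈ -0.2573/-0.4393 ≈ 0.586.
|E| < 1: supply is inelastic over this range.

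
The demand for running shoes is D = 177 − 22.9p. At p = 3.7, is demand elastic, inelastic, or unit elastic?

At p = 3.7, D = 92.27.
dD/dp = −22.9.
Point elasticity E = (dD/dp)·(p/D) = -22.9 × 3.7/92.27 ≈ -0.918.
|E| ≈ 0.918 < 1, so demand is inelastic.

inelastic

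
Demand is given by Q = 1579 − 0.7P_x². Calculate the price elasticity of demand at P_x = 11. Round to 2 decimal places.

At P_x = 11, Q = 1494.3.
dQ/dP_x = −2·0.7·P_x = −15.4.
Point elasticity E = (dQ/dP_x)·(P_x/Q) = -15.4 × 11/1494.3 ≈ -0.11.
|E| < 1, so demand is inelastic at this price.

-0.11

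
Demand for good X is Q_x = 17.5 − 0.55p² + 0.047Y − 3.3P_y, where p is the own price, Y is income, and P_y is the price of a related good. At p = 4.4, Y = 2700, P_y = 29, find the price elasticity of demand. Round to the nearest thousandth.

-0.560

First evaluate Q_x: 17.5 − 0.55(4.4)² + 0.047(2700) − 3.3(29) = 17.5 − 10.648 + 126.9 − 95.7 = 38.052.
∂Q_x/∂p = −2·0.55·p = -4.84, so E_p = -4.84·(4.4/38.052) ≈ -0.560.
|E_p| < 1: demand is inelastic.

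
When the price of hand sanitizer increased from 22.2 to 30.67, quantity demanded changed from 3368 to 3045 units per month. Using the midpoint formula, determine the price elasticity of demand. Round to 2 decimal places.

-0.31

%ΔQ = (3045 − 3368)/[(3368 + 3045)/2] = -323/3206.5 ≈ -0.1007.
%ΔP = (30.67 − 22.2)/[(22.2 + 30.67)/2] = 8.47/26.435 ≈ 0.3204.
Arc elasticity E = %ΔQ/%ΔP ≈ -0.1007/0.3204 ≈ -0.31.
|E| < 1: demand is inelastic over this range.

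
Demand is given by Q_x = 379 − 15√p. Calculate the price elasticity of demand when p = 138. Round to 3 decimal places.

At p = 138, Q_x = 202.7899.
dQ_x/dp = −15/(2√p) = −15/(2·11.7473).
Point elasticity E = (dQ_x/dp)·(p/Q_x) = -0.6384 × 138/202.7899 ≈ -0.434.
|E| < 1, so demand is inelastic at this price.

-0.434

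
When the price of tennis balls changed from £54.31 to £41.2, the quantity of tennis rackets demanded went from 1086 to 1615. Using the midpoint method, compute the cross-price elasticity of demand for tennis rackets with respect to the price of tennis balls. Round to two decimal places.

-1.43

%ΔQ_x = (1615 − 1086)/[(1086+1615)/2] = 529/1350.5 ≈ 0.3917.
%ΔP_y = (41.2 − 54.31)/[(54.31+41.2)/2] ≈ -0.2745.
E_xy = 0.3917/-0.2745 ≈ -1.43.
E_xy < 0, so tennis rackets and tennis balls are complements.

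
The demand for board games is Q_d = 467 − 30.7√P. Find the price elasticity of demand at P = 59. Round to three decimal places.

At P = 59, Q_d = 231.1888.
dQ_d/dP = −30.7/(2√P) = −30.7/(2·7.6811).
Point elasticity E = (dQ_d/dP)·(P/Q_d) = -1.9984 × 59/231.1888 ≈ -0.510.
|E| < 1, so demand is inelastic at this price.

-0.510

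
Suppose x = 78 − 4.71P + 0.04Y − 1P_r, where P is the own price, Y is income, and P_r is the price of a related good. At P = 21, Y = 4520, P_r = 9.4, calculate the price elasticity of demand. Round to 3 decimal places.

-0.657

x = 78 − 4.71(21) + 0.04(4520) − 1(9.4) = 78 − 98.91 + 180.8 − 9.4 = 150.49.
∂x/∂P = −4.71, so E_p = (−4.71)·(21/150.49) ≈ -0.657.
|E_p| < 1: demand is inelastic.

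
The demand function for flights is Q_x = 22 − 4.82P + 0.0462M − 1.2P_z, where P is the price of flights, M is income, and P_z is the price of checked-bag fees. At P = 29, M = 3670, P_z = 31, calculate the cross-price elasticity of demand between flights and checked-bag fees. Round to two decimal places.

Evaluating quantity at (P, M, P_z) gives Q_x = 22 − 4.82(29) + 0.0462(3670) − 1.2(31) = 22 − 139.78 + 169.554 − 37.2 = 14.574.
∂Q_x/∂P_z = −1.2, so E_xy = -1.2·(31/14.574) ≈ -2.55.
E_xy < 0: the goods are complements.

-2.55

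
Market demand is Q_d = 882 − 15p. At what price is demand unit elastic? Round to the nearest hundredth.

For linear demand Q_d = a − bp, E = −bp/(a − bp). |E| = 1 ⇒ bp = a − bp ⇒ p = a/(2b).
p = 882/(2·15) = 29.40.

29.40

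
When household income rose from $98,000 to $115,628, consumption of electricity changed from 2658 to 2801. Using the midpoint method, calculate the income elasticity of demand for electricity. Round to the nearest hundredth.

0.32

%ΔQ = (2801 − 2658)/[(2658+2801)/2] = 143/2729.5 ≈ 0.0524.
%ΔM = (115,628 − 98,000)/[(98,000+115,628)/2] = 17628/106814 ≈ 0.1650.
E_I = %ΔQ/%ΔM ≈ 0.32.
E_I ∈ (0,1): normal good (necessity).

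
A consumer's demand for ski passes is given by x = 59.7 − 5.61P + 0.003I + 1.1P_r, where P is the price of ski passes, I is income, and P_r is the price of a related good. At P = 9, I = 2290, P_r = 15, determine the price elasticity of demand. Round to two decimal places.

First evaluate x: 59.7 − 5.61(9) + 0.003(2290) + 1.1(15) = 59.7 − 50.49 + 6.87 + 16.5 = 32.58.
∂x/∂P = −5.61, so E_p = (−5.61)·(9/32.58) ≈ -1.55.
|E_p| > 1: demand is elastic.

-1.55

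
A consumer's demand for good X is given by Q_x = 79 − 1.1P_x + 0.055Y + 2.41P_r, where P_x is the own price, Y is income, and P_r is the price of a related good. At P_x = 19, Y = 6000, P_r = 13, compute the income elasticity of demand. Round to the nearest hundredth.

Evaluating quantity at (P_x, Y, P_r) gives Q_x = 79 − 1.1(19) + 0.055(6000) + 2.41(13) = 79 − 20.9 + 330 + 31.33 = 419.43.
∂Q_x/∂Y = +0.055, so E_I = 0.055·(6000/419.43) ≈ 0.79.
E_I ∈ (0,1): normal good (necessity).

0.79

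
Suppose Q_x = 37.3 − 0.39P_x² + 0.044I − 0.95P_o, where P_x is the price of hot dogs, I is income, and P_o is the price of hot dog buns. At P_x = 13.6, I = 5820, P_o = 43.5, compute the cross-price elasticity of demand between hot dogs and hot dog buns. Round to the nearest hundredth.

-0.23

Evaluating quantity at (P_x, I, P_o) gives Q_x = 37.3 − 0.39(13.6)² + 0.044(5820) − 0.95(43.5) = 37.3 − 72.1344 + 256.08 − 41.325 = 179.9206.
∂Q_x/∂P_o = −0.95, so E_xy = -0.95·(43.5/179.9206) ≈ -0.23.
E_xy < 0: the goods are complements.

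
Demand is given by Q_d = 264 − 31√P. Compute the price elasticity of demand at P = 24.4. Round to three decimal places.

-0.691

At P = 24.4, Q_d = 110.8713.
dQ_d/dP = −31/(2√P) = −31/(2·4.9396).
Point elasticity E = (dQ_d/dP)·(P/Q_d) = -3.1379 × 24.4/110.8713 ≈ -0.691.
|E| < 1, so demand is inelastic at this price.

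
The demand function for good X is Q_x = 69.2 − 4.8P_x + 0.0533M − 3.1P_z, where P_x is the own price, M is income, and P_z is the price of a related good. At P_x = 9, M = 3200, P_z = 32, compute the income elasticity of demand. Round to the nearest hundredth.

1.75

First evaluate Q_x: 69.2 − 4.8(9) + 0.0533(3200) − 3.1(32) = 69.2 − 43.2 + 170.56 − 99.2 = 97.36.
∂Q_x/∂M = +0.0533, so E_I = 0.0533·(3200/97.36) ≈ 1.75.
E_I > 1: normal good (luxury).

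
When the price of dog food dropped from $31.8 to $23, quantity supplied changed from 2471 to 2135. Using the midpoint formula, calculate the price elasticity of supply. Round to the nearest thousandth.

0.454

%ΔQ = (2135 − 2471)/[(2471 + 2135)/2] = -336/2303 ≈ -0.1459.
%ΔP = (23 − 31.8)/[(31.8 + 23)/2] = -8.8/27.4 ≈ -0.3212.
Arc elasticity E = %ΔQ/%ΔP ≈ -0.1459/-0.3212 ≈ 0.454.
|E| < 1: supply is inelastic over this range.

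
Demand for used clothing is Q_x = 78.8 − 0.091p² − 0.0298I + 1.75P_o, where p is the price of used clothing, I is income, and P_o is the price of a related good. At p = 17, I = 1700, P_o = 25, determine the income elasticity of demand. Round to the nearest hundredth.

-1.11

Q_x = 78.8 − 0.091(17)² − 0.0298(1700) + 1.75(25) = 78.8 − 26.299 − 50.66 + 43.75 = 45.591.
∂Q_x/∂I = −0.0298, so E_I = -0.0298·(1700/45.591) ≈ -1.11.
E_I < 0: inferior good.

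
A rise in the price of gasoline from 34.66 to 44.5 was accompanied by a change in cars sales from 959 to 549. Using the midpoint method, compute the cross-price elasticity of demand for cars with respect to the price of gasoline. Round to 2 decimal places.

%ΔQ_x = (549 − 959)/[(959+549)/2] = -410/754 ≈ -0.5438.
%ΔP_y = (44.5 − 34.66)/[(34.66+44.5)/2] ≈ 0.2486.
E_xy = -0.5438/0.2486 ≈ -2.19.
E_xy < 0, so cars and gasoline are complements.

-2.19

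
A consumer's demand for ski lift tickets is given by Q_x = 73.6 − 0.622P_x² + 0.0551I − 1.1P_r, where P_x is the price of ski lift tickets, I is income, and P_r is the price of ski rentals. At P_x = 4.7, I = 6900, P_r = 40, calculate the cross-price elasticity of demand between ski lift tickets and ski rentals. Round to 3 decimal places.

-0.111

Q_x = 73.6 − 0.622(4.7)² + 0.0551(6900) − 1.1(40) = 73.6 − 13.74 + 380.19 − 44 = 396.05.
∂Q_x/∂P_r = −1.1, so E_xy = -1.1·(40/396.05) ≈ -0.111.
E_xy < 0: the goods are complements.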